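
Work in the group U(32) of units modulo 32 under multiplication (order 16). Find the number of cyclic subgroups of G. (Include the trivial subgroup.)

8

Group the elements of G by the cyclic subgroup they generate; each cyclic subgroup of order d accounts for φ(d) elements.
Cyclic subgroups by order — order 1: 1; order 2: 3; order 4: 2; order 8: 2.
Total: 8.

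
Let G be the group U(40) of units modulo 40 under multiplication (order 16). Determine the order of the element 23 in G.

4

Compute successive powers of 23 mod 40: 23, 9, 7, 1; 23^4 ≡ 1 (mod 40).
So |⟨23⟩| = 4.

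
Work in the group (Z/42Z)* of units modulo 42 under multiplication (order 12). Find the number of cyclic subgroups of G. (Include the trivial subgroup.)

Each element a generates a cyclic subgroup ⟨a⟩; distinct elements may generate the same one (a cyclic group of order d has φ(d) generators).
Cyclic subgroups by order — order 1: 1; order 2: 3; order 3: 1; order 6: 3.
Total: 8.

8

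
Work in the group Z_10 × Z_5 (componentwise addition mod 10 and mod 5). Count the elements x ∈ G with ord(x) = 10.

24

An element (a,b) has order lcm(ord(a), ord(b)); count pairs with lcm equal to 10.
Enumerating gives 24 such elements.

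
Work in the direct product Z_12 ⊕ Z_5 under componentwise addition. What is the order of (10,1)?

30

The order of (10,1) in Z_12 × Z_5 is lcm(ord(10) in Z_12, ord(1) in Z_5).
ord(10) = 6 and ord(1) = 5, so |⟨(10,1)⟩| = lcm(6, 5) = 30.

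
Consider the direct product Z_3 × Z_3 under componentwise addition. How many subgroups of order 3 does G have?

|G| = 9 and 3 | 9, so subgroups of order 3 are possible by Lagrange.
The subgroups of order 3 are: {(0,0), (0,1), (0,2)}; {(0,0), (1,0), (2,0)}; {(0,0), (1,1), (2,2)}; {(0,0), (1,2), (2,1)}.
So G has 4 subgroups of order 3.

4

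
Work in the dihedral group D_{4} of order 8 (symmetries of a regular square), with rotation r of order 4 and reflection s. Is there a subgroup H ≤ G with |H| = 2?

Yes

2 | 8. A subgroup of order 2 is {e, r^2}.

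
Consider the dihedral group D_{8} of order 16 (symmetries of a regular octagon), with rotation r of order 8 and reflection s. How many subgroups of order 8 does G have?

3

|G| = 16 and 8 | 16, so subgroups of order 8 are possible by Lagrange.
The subgroups of order 8 are: {e, r, r^2, r^3, r^4, r^5, r^6, r^7}; {e, r^2, r^4, r^6, s, r^2s, r^4s, r^6s}; {e, r^2, r^4, r^6, rs, r^3s, r^5s, r^7s}.
So G has 3 subgroups of order 8.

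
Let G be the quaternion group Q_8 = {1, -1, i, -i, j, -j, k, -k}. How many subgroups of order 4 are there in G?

3

|G| = 8 and 4 | 8, so subgroups of order 4 are possible by Lagrange.
The subgroups of order 4 are: {1, -1, i, -i}; {1, -1, j, -j}; {1, -1, k, -k}.
So G has 3 subgroups of order 4.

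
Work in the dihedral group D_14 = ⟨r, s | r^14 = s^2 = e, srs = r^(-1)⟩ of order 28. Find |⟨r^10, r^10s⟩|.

14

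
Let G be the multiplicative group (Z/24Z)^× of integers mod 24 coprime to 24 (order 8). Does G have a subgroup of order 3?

3 does not divide |G| = 8, so by Lagrange no subgroup of order 3 exists.

No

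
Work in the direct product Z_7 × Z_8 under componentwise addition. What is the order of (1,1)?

The order of (1,1) in Z_7 × Z_8 is lcm(ord(1) in Z_7, ord(1) in Z_8).
ord(1) = 7 and ord(1) = 8, so |⟨(1,1)⟩| = lcm(7, 8) = 56.

56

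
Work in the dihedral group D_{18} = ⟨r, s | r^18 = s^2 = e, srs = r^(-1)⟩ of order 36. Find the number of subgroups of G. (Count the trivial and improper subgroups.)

45

|G| = 36, so by Lagrange every subgroup order divides 36. Divisors: 1, 2, 3, 4, 6, 9, 12, 18, 36.
Subgroups by order — order 1: 1; order 2: 19; order 3: 1; order 4: 9; order 6: 7; order 9: 1; order 12: 3; order 18: 3; order 36: 1.
Total: 1 + 19 + 1 + 9 + 7 + 1 + 3 + 3 + 1 = 45.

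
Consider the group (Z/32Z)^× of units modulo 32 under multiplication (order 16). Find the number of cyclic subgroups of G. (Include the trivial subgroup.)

8

A cyclic subgroup of order d is generated by each of its φ(d) elements of order d, so the cyclic subgroups of order d number (#elements of order d)/φ(d).
Cyclic subgroups by order — order 1: 1; order 2: 3; order 4: 2; order 8: 2.
Total: 8.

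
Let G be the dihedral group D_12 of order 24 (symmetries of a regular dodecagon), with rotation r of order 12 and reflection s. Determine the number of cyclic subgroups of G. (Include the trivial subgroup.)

18

A cyclic subgroup of order d is generated by each of its φ(d) elements of order d, so the cyclic subgroups of order d number (#elements of order d)/φ(d).
Cyclic subgroups by order — order 1: 1; order 2: 13; order 3: 1; order 4: 1; order 6: 1; order 12: 1.
Total: 18.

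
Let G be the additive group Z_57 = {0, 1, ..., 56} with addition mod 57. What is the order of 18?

19

In Z_57, the order of an element a is n/gcd(a, n).
gcd(18, 57) = 3, so |⟨18⟩| = 57/3 = 19.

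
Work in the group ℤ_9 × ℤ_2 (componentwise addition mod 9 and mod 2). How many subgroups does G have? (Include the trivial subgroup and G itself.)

6

|G| = 18, so by Lagrange every subgroup order divides 18. Divisors: 1, 2, 3, 6, 9, 18.
Subgroups by order — order 1: 1; order 2: 1; order 3: 1; order 6: 1; order 9: 1; order 18: 1.
Total: 1 + 1 + 1 + 1 + 1 + 1 = 6.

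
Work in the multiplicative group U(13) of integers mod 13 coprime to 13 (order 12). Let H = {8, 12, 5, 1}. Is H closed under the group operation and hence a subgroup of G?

|H| = 4 divides |G| = 12, consistent with Lagrange.
H contains the identity, every element's inverse is in H, and H is closed under ·: it is a subgroup.
In fact H = ⟨8⟩.

Yes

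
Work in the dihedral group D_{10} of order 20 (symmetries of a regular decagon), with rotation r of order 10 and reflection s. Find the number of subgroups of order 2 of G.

11

|G| = 20 and 2 | 20, so subgroups of order 2 are possible by Lagrange.
The subgroups of order 2 are: {e, r^2s}; {e, r^3s}; {e, r^4s}; {e, r^5}; … (11 in all).
So G has 11 subgroups of order 2.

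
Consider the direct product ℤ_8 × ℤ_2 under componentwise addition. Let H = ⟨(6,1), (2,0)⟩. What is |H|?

8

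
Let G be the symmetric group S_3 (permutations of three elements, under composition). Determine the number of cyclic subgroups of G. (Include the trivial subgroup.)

Each element a generates a cyclic subgroup ⟨a⟩; distinct elements may generate the same one (a cyclic group of order d has φ(d) generators).
Cyclic subgroups by order — order 1: 1; order 2: 3; order 3: 1.
Total: 5.

5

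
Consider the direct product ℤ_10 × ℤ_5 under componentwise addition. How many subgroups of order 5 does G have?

|G| = 50 and 5 | 50, so subgroups of order 5 are possible by Lagrange.
The subgroups of order 5 are: {(0,0), (0,1), (0,2), (0,3), (0,4)}; {(0,0), (2,0), (4,0), (6,0), (8,0)}; {(0,0), (2,1), (4,2), (6,3), (8,4)}; {(0,0), (2,2), (4,4), (6,1), (8,3)}; … (6 in all).
So G has 6 subgroups of order 5.

6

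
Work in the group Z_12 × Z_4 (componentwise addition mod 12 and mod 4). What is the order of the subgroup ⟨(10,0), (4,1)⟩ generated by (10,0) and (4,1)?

24

|⟨(10,0)⟩| = 6 and |⟨(4,1)⟩| = 12, so |H| is a multiple of lcm(6, 12) = 12 and divides |G| = 48.
Closing under the operation: H = {(0,0), (0,1), (0,2), (0,3), (2,0), (2,1), (2,2), (2,3), (4,0), (4,1), (4,2), (4,3), (6,0), (6,1), (6,2), (6,3), (8,0), (8,1), (8,2), (8,3), (10,0), (10,1), (10,2), (10,3)}, so |H| = 24.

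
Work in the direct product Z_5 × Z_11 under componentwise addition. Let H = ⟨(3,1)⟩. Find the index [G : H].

|⟨(3,1)⟩| = 55 and |G| = 55.
By Lagrange, [G : H] = |G|/|H| = 55/55 = 1.

1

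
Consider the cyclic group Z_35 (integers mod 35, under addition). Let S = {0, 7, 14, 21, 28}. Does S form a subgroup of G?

|S| = 5 divides |G| = 35, consistent with Lagrange.
S contains the identity, every element's inverse is in S, and S is closed under +: it is a subgroup.
In fact S = ⟨21⟩.

Yes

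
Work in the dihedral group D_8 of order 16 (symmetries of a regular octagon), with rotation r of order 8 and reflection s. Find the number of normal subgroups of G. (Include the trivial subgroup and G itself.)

7

G has 19 subgroups. Checking conjugation-invariance by order — order 1: 1/1 normal; order 2: 1/9 normal; order 4: 1/5 normal; order 8: 3/3 normal; order 16: 1/1 normal.
Total normal subgroups: 7.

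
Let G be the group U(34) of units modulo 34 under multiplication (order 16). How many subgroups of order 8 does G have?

|G| = 16 and 8 | 16, so subgroups of order 8 are possible by Lagrange.
The subgroups of order 8 are: {1, 9, 13, 15, 19, 21, 25, 33}.
So G has 1 subgroup of order 8.

1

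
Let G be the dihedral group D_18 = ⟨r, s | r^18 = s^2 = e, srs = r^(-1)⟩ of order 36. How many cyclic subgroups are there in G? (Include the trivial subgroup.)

24

Group the elements of G by the cyclic subgroup they generate; each cyclic subgroup of order d accounts for φ(d) elements.
Cyclic subgroups by order — order 1: 1; order 2: 19; order 3: 1; order 6: 1; order 9: 1; order 18: 1.
Total: 24.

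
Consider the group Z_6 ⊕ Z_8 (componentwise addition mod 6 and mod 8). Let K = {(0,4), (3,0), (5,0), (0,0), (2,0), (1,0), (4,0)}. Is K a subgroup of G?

No

|K| = 7 does not divide |G| = 48, so by Lagrange K is not a subgroup.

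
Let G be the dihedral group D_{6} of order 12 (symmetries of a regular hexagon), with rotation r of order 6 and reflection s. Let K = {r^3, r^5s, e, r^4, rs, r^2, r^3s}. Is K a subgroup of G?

No

|K| = 7 does not divide |G| = 12, so by Lagrange K is not a subgroup.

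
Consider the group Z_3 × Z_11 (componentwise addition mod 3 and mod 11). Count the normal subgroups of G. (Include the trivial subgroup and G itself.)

G is abelian, so every subgroup is normal.
G has 4 subgroups in total, hence 4 normal subgroups.

4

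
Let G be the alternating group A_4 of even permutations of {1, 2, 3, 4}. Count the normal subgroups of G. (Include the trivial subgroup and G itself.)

G has 10 subgroups. Checking conjugation-invariance by order — order 1: 1/1 normal; order 2: 0/3 normal; order 3: 0/4 normal; order 4: 1/1 normal; order 12: 1/1 normal.
Total normal subgroups: 3.

3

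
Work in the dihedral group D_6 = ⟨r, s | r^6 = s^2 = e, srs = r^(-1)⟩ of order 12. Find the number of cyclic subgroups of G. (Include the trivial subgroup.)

10

Each element a generates a cyclic subgroup ⟨a⟩; distinct elements may generate the same one (a cyclic group of order d has φ(d) generators).
Cyclic subgroups by order — order 1: 1; order 2: 7; order 3: 1; order 6: 1.
Total: 10.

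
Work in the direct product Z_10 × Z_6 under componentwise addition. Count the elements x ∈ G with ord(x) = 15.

An element (a,b) has order lcm(ord(a), ord(b)); count pairs with lcm equal to 15.
Enumerating gives 8 such elements.

8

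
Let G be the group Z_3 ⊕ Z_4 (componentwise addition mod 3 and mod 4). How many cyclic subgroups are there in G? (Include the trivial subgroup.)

Group the elements of G by the cyclic subgroup they generate; each cyclic subgroup of order d accounts for φ(d) elements.
Cyclic subgroups by order — order 1: 1; order 2: 1; order 3: 1; order 4: 1; order 6: 1; order 12: 1.
Total: 6.

6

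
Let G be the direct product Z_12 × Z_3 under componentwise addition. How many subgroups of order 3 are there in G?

4

|G| = 36 and 3 | 36, so subgroups of order 3 are possible by Lagrange.
The subgroups of order 3 are: {(0,0), (0,1), (0,2)}; {(0,0), (4,0), (8,0)}; {(0,0), (4,1), (8,2)}; {(0,0), (4,2), (8,1)}.
So G has 4 subgroups of order 3.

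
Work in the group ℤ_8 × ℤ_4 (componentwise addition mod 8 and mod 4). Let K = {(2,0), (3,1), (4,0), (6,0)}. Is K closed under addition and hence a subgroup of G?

No

The identity (0,0) ∉ K, so K is not a subgroup.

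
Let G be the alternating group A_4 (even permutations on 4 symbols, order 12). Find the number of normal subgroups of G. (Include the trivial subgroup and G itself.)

3

G has 10 subgroups. Checking conjugation-invariance by order — order 1: 1/1 normal; order 2: 0/3 normal; order 3: 0/4 normal; order 4: 1/1 normal; order 12: 1/1 normal.
Total normal subgroups: 3.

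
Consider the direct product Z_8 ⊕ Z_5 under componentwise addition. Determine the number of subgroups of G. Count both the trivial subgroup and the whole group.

8

|G| = 40, so by Lagrange every subgroup order divides 40. Divisors: 1, 2, 4, 5, 8, 10, 20, 40.
Subgroups by order — order 1: 1; order 2: 1; order 4: 1; order 5: 1; order 8: 1; order 10: 1; order 20: 1; order 40: 1.
Total: 1 + 1 + 1 + 1 + 1 + 1 + 1 + 1 = 8.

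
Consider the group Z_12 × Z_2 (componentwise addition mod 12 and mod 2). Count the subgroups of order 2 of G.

|G| = 24 and 2 | 24, so subgroups of order 2 are possible by Lagrange.
The subgroups of order 2 are: {(0,0), (0,1)}; {(0,0), (6,0)}; {(0,0), (6,1)}.
So G has 3 subgroups of order 2.

3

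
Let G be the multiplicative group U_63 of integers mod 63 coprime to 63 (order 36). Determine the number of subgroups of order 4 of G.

1

|G| = 36 and 4 | 36, so subgroups of order 4 are possible by Lagrange.
The subgroups of order 4 are: {1, 8, 55, 62}.
So G has 1 subgroup of order 4.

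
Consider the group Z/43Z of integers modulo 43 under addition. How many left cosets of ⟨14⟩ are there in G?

|⟨14⟩| = 43 and |G| = 43.
By Lagrange, [G : H] = |G|/|H| = 43/43 = 1.

1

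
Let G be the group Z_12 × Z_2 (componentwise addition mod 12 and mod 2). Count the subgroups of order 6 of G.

3

|G| = 24 and 6 | 24, so subgroups of order 6 are possible by Lagrange.
The subgroups of order 6 are: {(0,0), (0,1), (4,0), (4,1), (8,0), (8,1)}; {(0,0), (2,0), (4,0), (6,0), (8,0), (10,0)}; {(0,0), (2,1), (4,0), (6,1), (8,0), (10,1)}.
So G has 3 subgroups of order 6.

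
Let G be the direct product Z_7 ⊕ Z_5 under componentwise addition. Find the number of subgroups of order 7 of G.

1

|G| = 35 and 7 | 35, so subgroups of order 7 are possible by Lagrange.
The subgroups of order 7 are: {(0,0), (1,0), (2,0), (3,0), (4,0), (5,0), (6,0)}.
So G has 1 subgroup of order 7.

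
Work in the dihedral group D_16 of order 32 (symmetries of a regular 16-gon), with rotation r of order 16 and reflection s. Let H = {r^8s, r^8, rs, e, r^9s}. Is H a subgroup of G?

No

|H| = 5 does not divide |G| = 32, so by Lagrange H is not a subgroup.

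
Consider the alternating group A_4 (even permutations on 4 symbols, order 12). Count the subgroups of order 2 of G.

|G| = 12 and 2 | 12, so subgroups of order 2 are possible by Lagrange.
The subgroups of order 2 are: {e, (1 2)(3 4)}; {e, (1 3)(2 4)}; {e, (1 4)(2 3)}.
So G has 3 subgroups of order 2.

3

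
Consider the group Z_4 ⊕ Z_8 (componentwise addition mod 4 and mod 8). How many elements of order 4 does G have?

12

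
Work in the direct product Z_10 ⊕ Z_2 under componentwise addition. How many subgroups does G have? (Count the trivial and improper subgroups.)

|G| = 20, so by Lagrange every subgroup order divides 20. Divisors: 1, 2, 4, 5, 10, 20.
Subgroups by order — order 1: 1; order 2: 3; order 4: 1; order 5: 1; order 10: 3; order 20: 1.
Total: 1 + 3 + 1 + 1 + 3 + 1 = 10.

10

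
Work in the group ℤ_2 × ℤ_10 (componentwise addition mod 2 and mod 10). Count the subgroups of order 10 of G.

|G| = 20 and 10 | 20, so subgroups of order 10 are possible by Lagrange.
The subgroups of order 10 are: {(0,0), (0,1), (0,2), (0,3), (0,4), (0,5), (0,6), (0,7), (0,8), (0,9)}; {(0,0), (0,2), (0,4), (0,6), (0,8), (1,0), (1,2), (1,4), (1,6), (1,8)}; {(0,0), (0,2), (0,4), (0,6), (0,8), (1,1), (1,3), (1,5), (1,7), (1,9)}.
So G has 3 subgroups of order 10.

3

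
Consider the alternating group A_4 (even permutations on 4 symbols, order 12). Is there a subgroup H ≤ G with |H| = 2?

Yes

2 | 12. A subgroup of order 2 is {e, (1 2)(3 4)}.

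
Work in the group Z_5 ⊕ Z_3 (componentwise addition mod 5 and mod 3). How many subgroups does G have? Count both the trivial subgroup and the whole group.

|G| = 15, so by Lagrange every subgroup order divides 15. Divisors: 1, 3, 5, 15.
Subgroups by order — order 1: 1; order 3: 1; order 5: 1; order 15: 1.
Total: 1 + 1 + 1 + 1 = 4.

4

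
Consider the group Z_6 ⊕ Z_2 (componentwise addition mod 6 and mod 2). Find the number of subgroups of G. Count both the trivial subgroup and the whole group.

10

|G| = 12, so by Lagrange every subgroup order divides 12. Divisors: 1, 2, 3, 4, 6, 12.
Subgroups by order — order 1: 1; order 2: 3; order 3: 1; order 4: 1; order 6: 3; order 12: 1.
Total: 1 + 3 + 1 + 1 + 3 + 1 = 10.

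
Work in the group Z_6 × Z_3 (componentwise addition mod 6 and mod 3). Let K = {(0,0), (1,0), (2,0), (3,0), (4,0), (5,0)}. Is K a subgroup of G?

|K| = 6 divides |G| = 18, consistent with Lagrange.
K contains the identity, every element's inverse is in K, and K is closed under +: it is a subgroup.
In fact K = ⟨(5,0)⟩.

Yes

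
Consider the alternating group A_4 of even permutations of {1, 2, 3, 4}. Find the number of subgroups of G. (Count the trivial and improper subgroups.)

|G| = 12, so by Lagrange every subgroup order divides 12. Divisors: 1, 2, 3, 4, 6, 12.
Subgroups by order — order 1: 1; order 2: 3; order 3: 4; order 4: 1; order 6: 0; order 12: 1.
Total: 1 + 3 + 4 + 1 + 0 + 1 = 10.

10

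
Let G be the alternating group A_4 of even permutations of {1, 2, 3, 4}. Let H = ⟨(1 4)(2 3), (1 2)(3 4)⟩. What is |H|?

|⟨(1 4)(2 3)⟩| = 2 and |⟨(1 2)(3 4)⟩| = 2, so |H| is a multiple of lcm(2, 2) = 2 and divides |G| = 12.
Closing under the operation: H = {e, (1 2)(3 4), (1 3)(2 4), (1 4)(2 3)}, so |H| = 4.

4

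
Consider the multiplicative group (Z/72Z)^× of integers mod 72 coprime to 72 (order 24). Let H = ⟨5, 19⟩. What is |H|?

12

|⟨5⟩| = 6 and |⟨19⟩| = 2, so |H| is a multiple of lcm(6, 2) = 6 and divides |G| = 24.
Closing under the operation: H = {1, 5, 19, 23, 25, 29, 43, 47, 49, 53, 67, 71}, so |H| = 12.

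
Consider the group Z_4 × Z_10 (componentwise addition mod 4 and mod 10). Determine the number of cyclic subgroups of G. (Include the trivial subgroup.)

12

Group the elements of G by the cyclic subgroup they generate; each cyclic subgroup of order d accounts for φ(d) elements.
Cyclic subgroups by order — order 1: 1; order 2: 3; order 4: 2; order 5: 1; order 10: 3; order 20: 2.
Total: 12.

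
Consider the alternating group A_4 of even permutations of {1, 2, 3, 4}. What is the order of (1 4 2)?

Computing powers of (1 4 2): the smallest k with ((1 4 2))^k = e is k = 3.

3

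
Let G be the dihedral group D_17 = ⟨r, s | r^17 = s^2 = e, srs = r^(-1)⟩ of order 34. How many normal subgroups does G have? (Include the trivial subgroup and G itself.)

3

G has 20 subgroups. Checking conjugation-invariance by order — order 1: 1/1 normal; order 2: 0/17 normal; order 17: 1/1 normal; order 34: 1/1 normal.
Total normal subgroups: 3.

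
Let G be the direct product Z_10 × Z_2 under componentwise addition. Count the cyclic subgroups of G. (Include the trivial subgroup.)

8

Each element a generates a cyclic subgroup ⟨a⟩; distinct elements may generate the same one (a cyclic group of order d has φ(d) generators).
Cyclic subgroups by order — order 1: 1; order 2: 3; order 5: 1; order 10: 3.
Total: 8.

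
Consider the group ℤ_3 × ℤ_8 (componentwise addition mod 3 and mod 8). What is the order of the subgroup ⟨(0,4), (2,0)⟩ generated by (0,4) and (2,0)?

6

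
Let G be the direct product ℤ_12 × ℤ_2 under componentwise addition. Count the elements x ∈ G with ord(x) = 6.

6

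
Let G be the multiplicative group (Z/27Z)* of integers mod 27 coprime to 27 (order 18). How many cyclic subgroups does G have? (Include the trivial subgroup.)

A cyclic subgroup of order d is generated by each of its φ(d) elements of order d, so the cyclic subgroups of order d number (#elements of order d)/φ(d).
Cyclic subgroups by order — order 1: 1; order 2: 1; order 3: 1; order 6: 1; order 9: 1; order 18: 1.
Total: 6.

6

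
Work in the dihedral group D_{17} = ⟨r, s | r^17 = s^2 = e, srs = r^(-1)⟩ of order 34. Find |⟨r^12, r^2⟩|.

|⟨r^12⟩| = 17 and |⟨r^2⟩| = 17, so |H| is a multiple of lcm(17, 17) = 17 and divides |G| = 34.
Closing under the operation: H = {e, r, r^2, r^3, r^4, r^5, r^6, r^7, r^8, r^9, r^10, r^11, r^12, r^13, r^14, r^15, r^16}, so |H| = 17.

17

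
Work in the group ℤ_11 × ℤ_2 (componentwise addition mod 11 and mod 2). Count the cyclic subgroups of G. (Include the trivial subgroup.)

4

Each element a generates a cyclic subgroup ⟨a⟩; distinct elements may generate the same one (a cyclic group of order d has φ(d) generators).
Cyclic subgroups by order — order 1: 1; order 2: 1; order 11: 1; order 22: 1.
Total: 4.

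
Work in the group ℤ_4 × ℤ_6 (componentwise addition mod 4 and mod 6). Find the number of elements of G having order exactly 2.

An element (a,b) has order lcm(ord(a), ord(b)); count pairs with lcm equal to 2.
Enumerating gives 3 such elements.

3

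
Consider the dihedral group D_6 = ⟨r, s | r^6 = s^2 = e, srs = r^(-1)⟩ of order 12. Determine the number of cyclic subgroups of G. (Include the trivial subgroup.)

10

Each element a generates a cyclic subgroup ⟨a⟩; distinct elements may generate the same one (a cyclic group of order d has φ(d) generators).
Cyclic subgroups by order — order 1: 1; order 2: 7; order 3: 1; order 6: 1.
Total: 10.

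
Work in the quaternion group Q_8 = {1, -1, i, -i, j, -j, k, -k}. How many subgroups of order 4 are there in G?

3

|G| = 8 and 4 | 8, so subgroups of order 4 are possible by Lagrange.
The subgroups of order 4 are: {1, -1, i, -i}; {1, -1, j, -j}; {1, -1, k, -k}.
So G has 3 subgroups of order 4.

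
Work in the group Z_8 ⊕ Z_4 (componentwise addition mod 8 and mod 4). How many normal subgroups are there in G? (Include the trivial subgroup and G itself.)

22

G is abelian, so every subgroup is normal.
G has 22 subgroups in total, hence 22 normal subgroups.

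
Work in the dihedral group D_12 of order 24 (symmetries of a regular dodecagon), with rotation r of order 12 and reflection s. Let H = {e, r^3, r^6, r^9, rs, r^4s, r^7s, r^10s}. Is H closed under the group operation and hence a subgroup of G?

|H| = 8 divides |G| = 24, consistent with Lagrange.
H contains the identity, every element's inverse is in H, and H is closed under ·: it is a subgroup.

Yes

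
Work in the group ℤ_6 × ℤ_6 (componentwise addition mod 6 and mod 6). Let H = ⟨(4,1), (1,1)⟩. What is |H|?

|⟨(4,1)⟩| = 6 and |⟨(1,1)⟩| = 6, so |H| is a multiple of lcm(6, 6) = 6 and divides |G| = 36.
Closing under the operation: H = {(0,0), (0,3), (1,1), (1,4), (2,2), (2,5), (3,0), (3,3), (4,1), (4,4), (5,2), (5,5)}, so |H| = 12.

12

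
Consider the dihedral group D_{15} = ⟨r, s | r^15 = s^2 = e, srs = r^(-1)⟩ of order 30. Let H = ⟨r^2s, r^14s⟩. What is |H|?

|⟨r^2s⟩| = 2 and |⟨r^14s⟩| = 2, so |H| is a multiple of lcm(2, 2) = 2 and divides |G| = 30.
Closing under the operation: H = {e, r^3, r^6, r^9, r^12, r^2s, r^5s, r^8s, r^11s, r^14s}, so |H| = 10.

10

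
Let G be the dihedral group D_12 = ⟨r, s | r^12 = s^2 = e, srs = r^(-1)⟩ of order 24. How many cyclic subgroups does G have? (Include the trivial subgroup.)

Group the elements of G by the cyclic subgroup they generate; each cyclic subgroup of order d accounts for φ(d) elements.
Cyclic subgroups by order — order 1: 1; order 2: 13; order 3: 1; order 4: 1; order 6: 1; order 12: 1.
Total: 18.

18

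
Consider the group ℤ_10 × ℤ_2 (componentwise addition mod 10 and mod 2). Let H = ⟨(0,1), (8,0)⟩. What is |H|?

|⟨(0,1)⟩| = 2 and |⟨(8,0)⟩| = 5, so |H| is a multiple of lcm(2, 5) = 10 and divides |G| = 20.
Closing under the operation: H = {(0,0), (0,1), (2,0), (2,1), (4,0), (4,1), (6,0), (6,1), (8,0), (8,1)}, so |H| = 10.

10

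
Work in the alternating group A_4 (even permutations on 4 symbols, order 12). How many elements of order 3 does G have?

8

The elements of order 3 are: (2 3 4), (2 4 3), (1 2 3), (1 2 4), (1 3 2), (1 3 4), (1 4 2), (1 4 3).
That's 8.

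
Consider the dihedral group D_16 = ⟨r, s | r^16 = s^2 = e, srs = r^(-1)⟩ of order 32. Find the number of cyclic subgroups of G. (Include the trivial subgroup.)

Each element a generates a cyclic subgroup ⟨a⟩; distinct elements may generate the same one (a cyclic group of order d has φ(d) generators).
Cyclic subgroups by order — order 1: 1; order 2: 17; order 4: 1; order 8: 1; order 16: 1.
Total: 21.

21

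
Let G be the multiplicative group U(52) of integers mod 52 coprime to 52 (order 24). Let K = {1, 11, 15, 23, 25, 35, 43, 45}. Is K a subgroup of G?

35 ∈ K but its inverse 3 ∉ K, so K is not a subgroup.

No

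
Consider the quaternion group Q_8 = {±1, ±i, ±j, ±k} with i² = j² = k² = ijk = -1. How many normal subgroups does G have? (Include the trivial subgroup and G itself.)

G has 6 subgroups. Checking conjugation-invariance by order — order 1: 1/1 normal; order 2: 1/1 normal; order 4: 3/3 normal; order 8: 1/1 normal.
Total normal subgroups: 6.

6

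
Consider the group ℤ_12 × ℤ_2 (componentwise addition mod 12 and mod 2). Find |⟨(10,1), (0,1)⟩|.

12

|⟨(10,1)⟩| = 6 and |⟨(0,1)⟩| = 2, so |H| is a multiple of lcm(6, 2) = 6 and divides |G| = 24.
Closing under the operation: H = {(0,0), (0,1), (2,0), (2,1), (4,0), (4,1), (6,0), (6,1), (8,0), (8,1), (10,0), (10,1)}, so |H| = 12.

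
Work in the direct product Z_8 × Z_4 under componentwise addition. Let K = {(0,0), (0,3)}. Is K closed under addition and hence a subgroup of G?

No

(0,3) ∈ K but its inverse (0,1) ∉ K, so K is not a subgroup.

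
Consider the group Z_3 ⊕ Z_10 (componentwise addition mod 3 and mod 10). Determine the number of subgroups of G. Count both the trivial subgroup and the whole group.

|G| = 30, so by Lagrange every subgroup order divides 30. Divisors: 1, 2, 3, 5, 6, 10, 15, 30.
Subgroups by order — order 1: 1; order 2: 1; order 3: 1; order 5: 1; order 6: 1; order 10: 1; order 15: 1; order 30: 1.
Total: 1 + 1 + 1 + 1 + 1 + 1 + 1 + 1 = 8.

8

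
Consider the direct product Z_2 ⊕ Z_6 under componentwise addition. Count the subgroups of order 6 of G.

3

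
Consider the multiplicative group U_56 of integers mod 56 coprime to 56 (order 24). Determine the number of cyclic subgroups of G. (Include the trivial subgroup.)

16

A cyclic subgroup of order d is generated by each of its φ(d) elements of order d, so the cyclic subgroups of order d number (#elements of order d)/φ(d).
Cyclic subgroups by order — order 1: 1; order 2: 7; order 3: 1; order 6: 7.
Total: 16.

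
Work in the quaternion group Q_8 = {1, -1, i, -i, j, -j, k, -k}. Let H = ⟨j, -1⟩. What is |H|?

4

|⟨j⟩| = 4 and |⟨-1⟩| = 2, so |H| is a multiple of lcm(4, 2) = 4 and divides |G| = 8.
Closing under the operation: H = {1, -1, j, -j}, so |H| = 4.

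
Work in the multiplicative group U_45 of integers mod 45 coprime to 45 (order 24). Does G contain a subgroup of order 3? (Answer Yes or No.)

3 | 24. A subgroup of order 3 is {1, 16, 31}.

Yes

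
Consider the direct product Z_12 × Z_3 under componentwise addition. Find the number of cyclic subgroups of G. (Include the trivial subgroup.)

A cyclic subgroup of order d is generated by each of its φ(d) elements of order d, so the cyclic subgroups of order d number (#elements of order d)/φ(d).
Cyclic subgroups by order — order 1: 1; order 2: 1; order 3: 4; order 4: 1; order 6: 4; order 12: 4.
Total: 15.

15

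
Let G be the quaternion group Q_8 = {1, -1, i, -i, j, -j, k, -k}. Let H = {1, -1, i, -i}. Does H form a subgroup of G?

|H| = 4 divides |G| = 8, consistent with Lagrange.
H contains the identity, every element's inverse is in H, and H is closed under ·: it is a subgroup.
In fact H = ⟨-i⟩.

Yes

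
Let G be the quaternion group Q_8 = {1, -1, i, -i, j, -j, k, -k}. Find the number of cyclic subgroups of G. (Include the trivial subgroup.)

5

Group the elements of G by the cyclic subgroup they generate; each cyclic subgroup of order d accounts for φ(d) elements.
Cyclic subgroups by order — order 1: 1; order 2: 1; order 4: 3.
Total: 5.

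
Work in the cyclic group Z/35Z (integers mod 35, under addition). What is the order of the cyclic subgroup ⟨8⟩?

In Z/35Z, the order of an element a is n/gcd(a, n).
gcd(8, 35) = 1, so |⟨8⟩| = 35/1 = 35.

35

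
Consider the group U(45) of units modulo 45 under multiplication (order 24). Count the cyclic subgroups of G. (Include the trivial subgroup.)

12

Group the elements of G by the cyclic subgroup they generate; each cyclic subgroup of order d accounts for φ(d) elements.
Cyclic subgroups by order — order 1: 1; order 2: 3; order 3: 1; order 4: 2; order 6: 3; order 12: 2.
Total: 12.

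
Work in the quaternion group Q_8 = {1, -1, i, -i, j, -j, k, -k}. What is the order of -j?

Computing powers of -j: the smallest k with (-j)^k = e is k = 4.

4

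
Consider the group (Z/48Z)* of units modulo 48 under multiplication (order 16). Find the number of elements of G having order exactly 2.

7

The elements of order 2 are: 7, 17, 23, 25, 31, 41, 47.
That's 7.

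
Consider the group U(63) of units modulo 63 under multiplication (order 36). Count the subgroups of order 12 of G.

4

|G| = 36 and 12 | 36, so subgroups of order 12 are possible by Lagrange.
The subgroups of order 12 are: {1, 8, 10, 17, 19, 26, 37, 44, 46, 53, 55, 62}; {1, 5, 8, 11, 23, 25, 38, 40, 52, 55, 58, 62}; {1, 8, 13, 20, 22, 29, 34, 41, 43, 50, 55, 62}; {1, 2, 4, 8, 16, 31, 32, 47, 55, 59, 61, 62}.
So G has 4 subgroups of order 12.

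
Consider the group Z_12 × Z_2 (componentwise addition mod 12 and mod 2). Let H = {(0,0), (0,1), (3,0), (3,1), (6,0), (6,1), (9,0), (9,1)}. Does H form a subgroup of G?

Yes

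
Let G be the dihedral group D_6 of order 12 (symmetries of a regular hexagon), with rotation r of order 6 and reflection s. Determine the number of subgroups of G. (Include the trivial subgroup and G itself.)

16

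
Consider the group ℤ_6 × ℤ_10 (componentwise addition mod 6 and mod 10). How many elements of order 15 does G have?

8

An element (a,b) has order lcm(ord(a), ord(b)); count pairs with lcm equal to 15.
Enumerating gives 8 such elements.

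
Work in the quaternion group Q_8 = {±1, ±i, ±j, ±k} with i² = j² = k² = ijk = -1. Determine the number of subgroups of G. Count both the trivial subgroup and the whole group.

6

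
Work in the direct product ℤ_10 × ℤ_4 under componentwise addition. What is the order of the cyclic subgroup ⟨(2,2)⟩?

The order of (2,2) in Z_10 × Z_4 is lcm(ord(2) in Z_10, ord(2) in Z_4).
ord(2) = 5 and ord(2) = 2, so |⟨(2,2)⟩| = lcm(5, 2) = 10.

10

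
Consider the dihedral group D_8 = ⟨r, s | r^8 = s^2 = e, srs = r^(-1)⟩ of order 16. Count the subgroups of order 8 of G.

|G| = 16 and 8 | 16, so subgroups of order 8 are possible by Lagrange.
The subgroups of order 8 are: {e, r, r^2, r^3, r^4, r^5, r^6, r^7}; {e, r^2, r^4, r^6, s, r^2s, r^4s, r^6s}; {e, r^2, r^4, r^6, rs, r^3s, r^5s, r^7s}.
So G has 3 subgroups of order 8.

3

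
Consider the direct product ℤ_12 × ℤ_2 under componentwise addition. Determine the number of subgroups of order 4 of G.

|G| = 24 and 4 | 24, so subgroups of order 4 are possible by Lagrange.
The subgroups of order 4 are: {(0,0), (0,1), (6,0), (6,1)}; {(0,0), (3,0), (6,0), (9,0)}; {(0,0), (3,1), (6,0), (9,1)}.
So G has 3 subgroups of order 4.

3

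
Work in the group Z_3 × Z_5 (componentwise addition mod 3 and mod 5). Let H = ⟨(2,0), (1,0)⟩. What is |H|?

|⟨(2,0)⟩| = 3 and |⟨(1,0)⟩| = 3, so |H| is a multiple of lcm(3, 3) = 3 and divides |G| = 15.
Closing under the operation: H = {(0,0), (1,0), (2,0)}, so |H| = 3.

3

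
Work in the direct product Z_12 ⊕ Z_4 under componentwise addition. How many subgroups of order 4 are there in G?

|G| = 48 and 4 | 48, so subgroups of order 4 are possible by Lagrange.
The subgroups of order 4 are: {(0,0), (0,1), (0,2), (0,3)}; {(0,0), (0,2), (6,0), (6,2)}; {(0,0), (0,2), (6,1), (6,3)}; {(0,0), (3,0), (6,0), (9,0)}; … (7 in all).
So G has 7 subgroups of order 4.

7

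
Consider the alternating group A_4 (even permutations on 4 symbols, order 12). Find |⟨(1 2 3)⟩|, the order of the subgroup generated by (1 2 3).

3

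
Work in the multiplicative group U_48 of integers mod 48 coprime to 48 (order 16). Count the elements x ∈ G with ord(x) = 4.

8

The elements of order 4 are: 5, 11, 13, 19, 29, 35, 37, 43.
That's 8.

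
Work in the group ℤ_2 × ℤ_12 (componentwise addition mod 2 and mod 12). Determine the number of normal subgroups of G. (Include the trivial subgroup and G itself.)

G is abelian, so every subgroup is normal.
G has 16 subgroups in total, hence 16 normal subgroups.

16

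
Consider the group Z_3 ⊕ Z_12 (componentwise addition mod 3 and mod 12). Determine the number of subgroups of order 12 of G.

|G| = 36 and 12 | 36, so subgroups of order 12 are possible by Lagrange.
The subgroups of order 12 are: {(0,0), (0,1), (0,2), (0,3), (0,4), (0,5), (0,6), (0,7), (0,8), (0,9), (0,10), (0,11)}; {(0,0), (0,3), (0,6), (0,9), (1,0), (1,3), (1,6), (1,9), (2,0), (2,3), (2,6), (2,9)}; {(0,0), (0,3), (0,6), (0,9), (1,1), (1,4), (1,7), (1,10), (2,2), (2,5), (2,8), (2,11)}; {(0,0), (0,3), (0,6), (0,9), (1,2), (1,5), (1,8), (1,11), (2,1), (2,4), (2,7), (2,10)}.
So G has 4 subgroups of order 12.

4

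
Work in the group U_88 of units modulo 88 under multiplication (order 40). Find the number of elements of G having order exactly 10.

Enumerating element orders in G gives 28 elements of order 10.

28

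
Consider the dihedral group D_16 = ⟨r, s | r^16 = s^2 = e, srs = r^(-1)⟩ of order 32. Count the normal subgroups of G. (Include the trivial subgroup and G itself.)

G has 36 subgroups. Checking conjugation-invariance by order — order 1: 1/1 normal; order 2: 1/17 normal; order 4: 1/9 normal; order 8: 1/5 normal; order 16: 3/3 normal; order 32: 1/1 normal.
Total normal subgroups: 8.

8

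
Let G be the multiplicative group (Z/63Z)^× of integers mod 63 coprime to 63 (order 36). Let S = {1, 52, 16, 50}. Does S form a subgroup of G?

No

16 ∈ S but its inverse 4 ∉ S, so S is not a subgroup.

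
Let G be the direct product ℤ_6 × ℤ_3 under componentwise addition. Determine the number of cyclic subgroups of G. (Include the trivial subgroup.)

10

Group the elements of G by the cyclic subgroup they generate; each cyclic subgroup of order d accounts for φ(d) elements.
Cyclic subgroups by order — order 1: 1; order 2: 1; order 3: 4; order 6: 4.
Total: 10.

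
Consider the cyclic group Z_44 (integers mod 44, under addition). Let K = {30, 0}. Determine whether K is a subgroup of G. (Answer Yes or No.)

No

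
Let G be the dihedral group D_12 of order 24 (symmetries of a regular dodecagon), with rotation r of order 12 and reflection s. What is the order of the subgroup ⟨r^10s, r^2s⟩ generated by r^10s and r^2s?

6

|⟨r^10s⟩| = 2 and |⟨r^2s⟩| = 2, so |H| is a multiple of lcm(2, 2) = 2 and divides |G| = 24.
Closing under the operation: H = {e, r^4, r^8, r^2s, r^6s, r^10s}, so |H| = 6.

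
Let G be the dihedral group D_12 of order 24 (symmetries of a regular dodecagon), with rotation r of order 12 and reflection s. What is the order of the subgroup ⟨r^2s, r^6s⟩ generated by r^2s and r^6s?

|⟨r^2s⟩| = 2 and |⟨r^6s⟩| = 2, so |H| is a multiple of lcm(2, 2) = 2 and divides |G| = 24.
Closing under the operation: H = {e, r^4, r^8, r^2s, r^6s, r^10s}, so |H| = 6.

6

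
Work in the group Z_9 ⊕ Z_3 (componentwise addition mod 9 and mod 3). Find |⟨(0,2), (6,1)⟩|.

|⟨(0,2)⟩| = 3 and |⟨(6,1)⟩| = 3, so |H| is a multiple of lcm(3, 3) = 3 and divides |G| = 27.
Closing under the operation: H = {(0,0), (0,1), (0,2), (3,0), (3,1), (3,2), (6,0), (6,1), (6,2)}, so |H| = 9.

9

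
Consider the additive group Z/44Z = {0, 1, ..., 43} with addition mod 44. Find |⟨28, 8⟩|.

|⟨28⟩| = 11 and |⟨8⟩| = 11, so |H| is a multiple of lcm(11, 11) = 11 and divides |G| = 44.
Closing under the operation: H = {0, 4, 8, 12, 16, 20, 24, 28, 32, 36, 40}, so |H| = 11.

11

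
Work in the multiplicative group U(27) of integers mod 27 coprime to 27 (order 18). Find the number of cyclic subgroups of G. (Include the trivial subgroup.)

6

A cyclic subgroup of order d is generated by each of its φ(d) elements of order d, so the cyclic subgroups of order d number (#elements of order d)/φ(d).
Cyclic subgroups by order — order 1: 1; order 2: 1; order 3: 1; order 6: 1; order 9: 1; order 18: 1.
Total: 6.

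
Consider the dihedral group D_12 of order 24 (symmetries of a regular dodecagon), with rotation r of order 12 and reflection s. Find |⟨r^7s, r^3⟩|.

8

|⟨r^7s⟩| = 2 and |⟨r^3⟩| = 4, so |H| is a multiple of lcm(2, 4) = 4 and divides |G| = 24.
Closing under the operation: H = {e, r^3, r^6, r^9, rs, r^4s, r^7s, r^10s}, so |H| = 8.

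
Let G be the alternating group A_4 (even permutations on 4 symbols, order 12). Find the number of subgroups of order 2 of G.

3

|G| = 12 and 2 | 12, so subgroups of order 2 are possible by Lagrange.
The subgroups of order 2 are: {e, (1 2)(3 4)}; {e, (1 3)(2 4)}; {e, (1 4)(2 3)}.
So G has 3 subgroups of order 2.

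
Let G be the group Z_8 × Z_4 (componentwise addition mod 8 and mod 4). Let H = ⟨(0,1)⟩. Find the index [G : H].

|⟨(0,1)⟩| = 4 and |G| = 32.
By Lagrange, [G : H] = |G|/|H| = 32/4 = 8.

8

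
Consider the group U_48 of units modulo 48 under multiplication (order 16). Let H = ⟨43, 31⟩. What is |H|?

|⟨43⟩| = 4 and |⟨31⟩| = 2, so |H| is a multiple of lcm(4, 2) = 4 and divides |G| = 16.
Closing under the operation: H = {1, 7, 13, 19, 25, 31, 37, 43}, so |H| = 8.

8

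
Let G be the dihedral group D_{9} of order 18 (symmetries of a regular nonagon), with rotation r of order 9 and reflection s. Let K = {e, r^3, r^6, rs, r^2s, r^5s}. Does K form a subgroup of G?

No

Closure fails: r^6 · r^2s = r^8s ∉ K. So K is not a subgroup.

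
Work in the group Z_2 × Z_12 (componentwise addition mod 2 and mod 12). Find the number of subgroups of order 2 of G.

|G| = 24 and 2 | 24, so subgroups of order 2 are possible by Lagrange.
The subgroups of order 2 are: {(0,0), (0,6)}; {(0,0), (1,0)}; {(0,0), (1,6)}.
So G has 3 subgroups of order 2.

3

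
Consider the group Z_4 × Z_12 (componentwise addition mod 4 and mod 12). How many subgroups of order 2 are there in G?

|G| = 48 and 2 | 48, so subgroups of order 2 are possible by Lagrange.
The subgroups of order 2 are: {(0,0), (0,6)}; {(0,0), (2,0)}; {(0,0), (2,6)}.
So G has 3 subgroups of order 2.

3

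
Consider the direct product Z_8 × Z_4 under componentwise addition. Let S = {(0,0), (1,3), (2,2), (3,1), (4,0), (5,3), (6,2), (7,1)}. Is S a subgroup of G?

|S| = 8 divides |G| = 32, consistent with Lagrange.
S contains the identity, every element's inverse is in S, and S is closed under +: it is a subgroup.
In fact S = ⟨(7,1)⟩.

Yes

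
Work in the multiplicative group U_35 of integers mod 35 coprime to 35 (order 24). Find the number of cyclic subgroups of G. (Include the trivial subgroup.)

12

A cyclic subgroup of order d is generated by each of its φ(d) elements of order d, so the cyclic subgroups of order d number (#elements of order d)/φ(d).
Cyclic subgroups by order — order 1: 1; order 2: 3; order 3: 1; order 4: 2; order 6: 3; order 12: 2.
Total: 12.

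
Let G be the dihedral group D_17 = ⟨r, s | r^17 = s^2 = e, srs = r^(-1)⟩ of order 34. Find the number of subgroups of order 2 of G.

17

|G| = 34 and 2 | 34, so subgroups of order 2 are possible by Lagrange.
The subgroups of order 2 are: {e, r^10s}; {e, r^11s}; {e, r^12s}; {e, r^13s}; … (17 in all).
So G has 17 subgroups of order 2.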